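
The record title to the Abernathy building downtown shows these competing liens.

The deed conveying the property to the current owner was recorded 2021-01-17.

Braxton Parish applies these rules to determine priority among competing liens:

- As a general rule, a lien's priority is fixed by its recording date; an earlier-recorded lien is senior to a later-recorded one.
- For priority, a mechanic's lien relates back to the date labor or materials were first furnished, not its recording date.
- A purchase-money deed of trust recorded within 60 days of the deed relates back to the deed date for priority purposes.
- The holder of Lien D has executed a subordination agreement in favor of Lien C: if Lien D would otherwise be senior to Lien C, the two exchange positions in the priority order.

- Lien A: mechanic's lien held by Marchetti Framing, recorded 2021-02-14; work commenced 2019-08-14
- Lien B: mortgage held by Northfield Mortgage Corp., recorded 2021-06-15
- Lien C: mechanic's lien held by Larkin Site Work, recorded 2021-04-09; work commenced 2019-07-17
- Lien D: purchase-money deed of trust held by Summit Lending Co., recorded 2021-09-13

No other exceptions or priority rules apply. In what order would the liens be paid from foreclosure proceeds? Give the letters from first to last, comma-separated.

C, A, B, D

Adjusting effective dates: A relates back to 2019-08-14 (work commenced); C relates back to 2019-07-17 (work commenced); D was recorded 239 days after the deed, outside the 60-day window, so it keeps its recording date.
By effective date: C (2019-07-17), A (2019-08-14), B (2021-06-15), D (2021-09-13).
D is already junior to C, so the subordination agreement changes nothing.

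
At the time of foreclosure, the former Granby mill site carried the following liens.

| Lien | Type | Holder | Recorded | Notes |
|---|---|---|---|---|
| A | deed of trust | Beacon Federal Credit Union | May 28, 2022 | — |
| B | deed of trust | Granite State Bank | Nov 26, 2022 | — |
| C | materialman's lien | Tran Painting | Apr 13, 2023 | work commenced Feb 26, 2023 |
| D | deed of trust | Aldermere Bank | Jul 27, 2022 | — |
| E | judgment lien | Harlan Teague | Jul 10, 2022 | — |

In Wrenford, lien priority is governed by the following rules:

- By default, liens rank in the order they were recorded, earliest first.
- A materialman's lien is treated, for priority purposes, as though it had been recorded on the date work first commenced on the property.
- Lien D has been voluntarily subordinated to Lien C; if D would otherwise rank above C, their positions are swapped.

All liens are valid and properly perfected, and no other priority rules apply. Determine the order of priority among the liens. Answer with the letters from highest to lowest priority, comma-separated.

A, E, C, B, D

Effective dates: C is treated as recorded Feb 26, 2023, the work-commencement date.
Sorted by effective date: A (May 28, 2022), E (Jul 10, 2022), D (Jul 27, 2022), B (Nov 26, 2022), C (Feb 26, 2023).
Because D would otherwise rank above C, the subordination swaps them.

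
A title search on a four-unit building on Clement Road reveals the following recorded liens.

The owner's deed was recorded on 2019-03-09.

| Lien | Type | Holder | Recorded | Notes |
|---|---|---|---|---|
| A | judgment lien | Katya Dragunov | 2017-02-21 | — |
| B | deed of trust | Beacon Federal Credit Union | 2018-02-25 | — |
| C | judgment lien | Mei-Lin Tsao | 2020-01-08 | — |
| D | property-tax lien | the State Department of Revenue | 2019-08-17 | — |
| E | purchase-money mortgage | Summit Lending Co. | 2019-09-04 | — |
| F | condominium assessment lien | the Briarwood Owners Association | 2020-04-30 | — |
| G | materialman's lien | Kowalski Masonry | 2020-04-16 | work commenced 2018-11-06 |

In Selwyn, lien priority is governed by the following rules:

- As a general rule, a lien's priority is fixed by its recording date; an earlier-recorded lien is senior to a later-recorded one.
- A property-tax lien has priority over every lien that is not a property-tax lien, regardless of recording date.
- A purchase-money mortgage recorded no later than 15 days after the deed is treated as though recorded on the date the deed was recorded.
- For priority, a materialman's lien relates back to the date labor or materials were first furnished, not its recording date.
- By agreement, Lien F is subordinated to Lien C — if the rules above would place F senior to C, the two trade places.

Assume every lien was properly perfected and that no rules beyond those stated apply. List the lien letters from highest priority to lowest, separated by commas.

Effective dates after the stated exceptions: E was recorded 179 days after the deed — beyond 15 days — so no relation-back applies; G is treated as recorded 2018-11-06, the work-commencement date.
D is a property-tax lien and takes priority over every other lien.
Among the remaining liens, by effective date: A (2017-02-21), B (2018-02-25), G (2018-11-06), E (2019-09-04), C (2020-01-08), F (2020-04-30).
F is already junior to C, so the subordination agreement changes nothing.

D, A, B, G, E, C, F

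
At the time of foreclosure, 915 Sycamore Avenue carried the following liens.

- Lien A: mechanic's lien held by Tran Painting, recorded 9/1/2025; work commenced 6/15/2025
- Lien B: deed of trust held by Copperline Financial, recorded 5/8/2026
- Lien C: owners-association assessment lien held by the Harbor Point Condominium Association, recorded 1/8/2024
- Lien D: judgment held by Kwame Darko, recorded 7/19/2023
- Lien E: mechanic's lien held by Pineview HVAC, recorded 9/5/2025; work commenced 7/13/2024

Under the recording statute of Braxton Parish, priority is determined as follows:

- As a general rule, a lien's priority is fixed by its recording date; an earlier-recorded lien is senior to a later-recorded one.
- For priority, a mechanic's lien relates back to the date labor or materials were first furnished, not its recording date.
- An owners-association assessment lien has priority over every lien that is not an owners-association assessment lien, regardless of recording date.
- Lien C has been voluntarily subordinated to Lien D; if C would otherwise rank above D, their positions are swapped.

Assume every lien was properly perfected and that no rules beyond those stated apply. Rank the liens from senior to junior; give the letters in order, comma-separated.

Effective dates: A relates back to 6/15/2025 (work commenced); E's effective date is 7/13/2024, when work began.
C is an owners-association assessment lien and takes priority over every other lien.
Remaining liens by effective date: D (7/19/2023), E (7/13/2024), A (6/15/2025), B (5/8/2026).
C is senior to D before the subordination, so the two trade places.

D, C, E, A, B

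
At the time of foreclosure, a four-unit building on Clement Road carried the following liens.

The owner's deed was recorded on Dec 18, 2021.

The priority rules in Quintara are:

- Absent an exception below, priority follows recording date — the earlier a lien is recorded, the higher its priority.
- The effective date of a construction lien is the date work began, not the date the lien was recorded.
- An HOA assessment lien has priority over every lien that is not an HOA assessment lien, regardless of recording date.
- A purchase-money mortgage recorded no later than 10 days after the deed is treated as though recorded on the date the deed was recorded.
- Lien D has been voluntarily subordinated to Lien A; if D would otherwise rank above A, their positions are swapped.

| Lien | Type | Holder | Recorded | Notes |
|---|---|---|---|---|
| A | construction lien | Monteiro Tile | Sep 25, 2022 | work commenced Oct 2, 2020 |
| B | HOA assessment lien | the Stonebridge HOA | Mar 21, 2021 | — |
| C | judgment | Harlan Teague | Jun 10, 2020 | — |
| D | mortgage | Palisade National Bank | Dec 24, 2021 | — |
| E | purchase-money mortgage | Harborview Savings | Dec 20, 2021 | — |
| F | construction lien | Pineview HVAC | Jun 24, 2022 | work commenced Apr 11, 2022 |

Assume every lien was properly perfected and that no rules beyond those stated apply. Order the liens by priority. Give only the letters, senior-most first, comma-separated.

B, C, A, E, D, F

Adjusting effective dates: A is treated as recorded Oct 2, 2020, the work-commencement date; E relates back to the deed date Dec 18, 2021; F's effective date is Apr 11, 2022, when work began.
B, as an HOA assessment lien, has superpriority and ranks first.
Among the remaining liens, by effective date: C (Jun 10, 2020), A (Oct 2, 2020), E (Dec 18, 2021), D (Dec 24, 2021), F (Apr 11, 2022).
D is already junior to A, so the subordination agreement changes nothing.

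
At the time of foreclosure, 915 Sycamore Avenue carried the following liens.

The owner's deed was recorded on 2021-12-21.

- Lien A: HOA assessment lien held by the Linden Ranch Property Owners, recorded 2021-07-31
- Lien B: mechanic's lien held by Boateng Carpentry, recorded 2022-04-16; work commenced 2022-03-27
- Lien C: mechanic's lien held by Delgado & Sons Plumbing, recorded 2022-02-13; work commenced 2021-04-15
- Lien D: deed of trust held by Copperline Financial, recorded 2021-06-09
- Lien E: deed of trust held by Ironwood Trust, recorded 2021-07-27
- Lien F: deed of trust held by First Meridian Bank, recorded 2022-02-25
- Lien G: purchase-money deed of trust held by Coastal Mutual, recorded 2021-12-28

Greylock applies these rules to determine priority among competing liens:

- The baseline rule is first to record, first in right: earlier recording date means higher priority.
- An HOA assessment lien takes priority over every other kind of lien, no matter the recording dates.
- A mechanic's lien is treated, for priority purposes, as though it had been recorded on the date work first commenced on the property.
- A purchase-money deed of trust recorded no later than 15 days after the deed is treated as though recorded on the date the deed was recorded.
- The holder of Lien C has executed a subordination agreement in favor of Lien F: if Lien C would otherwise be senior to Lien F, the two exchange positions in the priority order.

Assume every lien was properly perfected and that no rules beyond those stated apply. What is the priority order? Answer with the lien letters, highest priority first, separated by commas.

Effective dates after the stated exceptions: B is treated as recorded 2022-03-27, the work-commencement date; C's effective date is 2021-04-15, when work began; G's effective date is the deed date, 2021-12-21.
A is an HOA assessment lien and takes priority over every other lien.
Ordering the rest by effective date: C (2021-04-15), D (2021-06-09), E (2021-07-27), G (2021-12-21), F (2022-02-25), B (2022-03-27).
The subordination applies — C was senior to F — so C and F swap.

A, F, D, E, G, C, B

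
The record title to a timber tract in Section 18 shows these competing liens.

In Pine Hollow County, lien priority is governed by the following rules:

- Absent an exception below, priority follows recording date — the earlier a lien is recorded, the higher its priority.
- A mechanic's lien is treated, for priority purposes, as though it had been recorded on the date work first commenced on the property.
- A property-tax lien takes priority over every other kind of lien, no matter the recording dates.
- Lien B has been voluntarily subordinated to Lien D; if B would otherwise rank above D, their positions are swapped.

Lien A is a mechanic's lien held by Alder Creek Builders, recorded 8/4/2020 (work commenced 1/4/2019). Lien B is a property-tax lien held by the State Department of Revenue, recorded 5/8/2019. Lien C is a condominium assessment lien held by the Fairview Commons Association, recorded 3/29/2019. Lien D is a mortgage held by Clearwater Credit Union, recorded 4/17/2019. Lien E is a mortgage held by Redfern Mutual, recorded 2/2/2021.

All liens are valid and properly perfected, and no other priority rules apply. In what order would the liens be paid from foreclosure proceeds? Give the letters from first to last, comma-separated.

D, A, C, B, E

Effective dates after the stated exceptions: A is treated as recorded 1/4/2019, the work-commencement date.
B is a property-tax lien, so it outranks all other liens regardless of date.
Ordering the rest by effective date: A (1/4/2019), C (3/29/2019), D (4/17/2019), E (2/2/2021).
B is senior to D before the subordination, so the two trade places.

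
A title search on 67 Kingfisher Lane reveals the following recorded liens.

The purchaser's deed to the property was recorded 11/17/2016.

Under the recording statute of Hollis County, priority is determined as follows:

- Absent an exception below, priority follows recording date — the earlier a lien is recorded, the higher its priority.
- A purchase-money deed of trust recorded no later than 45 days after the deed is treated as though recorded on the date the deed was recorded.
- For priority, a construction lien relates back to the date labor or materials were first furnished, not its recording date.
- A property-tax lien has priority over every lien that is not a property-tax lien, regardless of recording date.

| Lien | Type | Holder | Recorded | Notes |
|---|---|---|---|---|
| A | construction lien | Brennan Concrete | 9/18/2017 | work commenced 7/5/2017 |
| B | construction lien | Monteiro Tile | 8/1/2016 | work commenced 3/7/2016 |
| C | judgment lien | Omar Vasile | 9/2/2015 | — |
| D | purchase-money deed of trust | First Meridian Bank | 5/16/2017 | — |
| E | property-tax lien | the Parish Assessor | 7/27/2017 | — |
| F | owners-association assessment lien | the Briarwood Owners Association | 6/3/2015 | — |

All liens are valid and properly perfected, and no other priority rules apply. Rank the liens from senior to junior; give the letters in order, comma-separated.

E, F, C, B, D, A

Adjusting effective dates: A relates back to 7/5/2017 (work commenced); B's effective date is 3/7/2016, when work began; D was recorded 180 days after the deed, outside the 45-day window, so it keeps its recording date.
E, as a property-tax lien, has superpriority and ranks first.
The other liens, earliest effective date first: F (6/3/2015), C (9/2/2015), B (3/7/2016), D (5/16/2017), A (7/5/2017).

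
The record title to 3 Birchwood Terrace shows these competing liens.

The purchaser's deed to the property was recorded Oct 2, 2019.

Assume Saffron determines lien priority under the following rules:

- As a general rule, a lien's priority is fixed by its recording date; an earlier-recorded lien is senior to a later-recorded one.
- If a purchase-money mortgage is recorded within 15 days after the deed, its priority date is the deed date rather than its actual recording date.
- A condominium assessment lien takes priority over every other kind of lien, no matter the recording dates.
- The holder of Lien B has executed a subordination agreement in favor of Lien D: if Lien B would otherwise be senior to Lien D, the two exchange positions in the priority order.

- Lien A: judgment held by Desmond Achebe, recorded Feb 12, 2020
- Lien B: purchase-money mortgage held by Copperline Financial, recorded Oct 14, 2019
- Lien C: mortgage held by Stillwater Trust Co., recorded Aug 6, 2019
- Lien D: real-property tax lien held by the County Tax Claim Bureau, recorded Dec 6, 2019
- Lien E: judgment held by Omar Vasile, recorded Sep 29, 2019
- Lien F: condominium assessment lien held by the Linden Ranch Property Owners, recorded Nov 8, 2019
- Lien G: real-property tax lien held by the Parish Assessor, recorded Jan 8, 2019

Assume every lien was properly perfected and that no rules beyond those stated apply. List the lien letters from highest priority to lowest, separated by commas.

Adjusting effective dates: B was recorded within the 15-day window, so its effective date is the deed date Oct 2, 2019.
As a condominium assessment lien, F is senior to every other lien.
Ordering the rest by effective date: G (Jan 8, 2019), C (Aug 6, 2019), E (Sep 29, 2019), B (Oct 2, 2019), D (Dec 6, 2019), A (Feb 12, 2020).
B would otherwise be senior to D, so under the subordination agreement B and D exchange positions.

F, G, C, E, D, B, A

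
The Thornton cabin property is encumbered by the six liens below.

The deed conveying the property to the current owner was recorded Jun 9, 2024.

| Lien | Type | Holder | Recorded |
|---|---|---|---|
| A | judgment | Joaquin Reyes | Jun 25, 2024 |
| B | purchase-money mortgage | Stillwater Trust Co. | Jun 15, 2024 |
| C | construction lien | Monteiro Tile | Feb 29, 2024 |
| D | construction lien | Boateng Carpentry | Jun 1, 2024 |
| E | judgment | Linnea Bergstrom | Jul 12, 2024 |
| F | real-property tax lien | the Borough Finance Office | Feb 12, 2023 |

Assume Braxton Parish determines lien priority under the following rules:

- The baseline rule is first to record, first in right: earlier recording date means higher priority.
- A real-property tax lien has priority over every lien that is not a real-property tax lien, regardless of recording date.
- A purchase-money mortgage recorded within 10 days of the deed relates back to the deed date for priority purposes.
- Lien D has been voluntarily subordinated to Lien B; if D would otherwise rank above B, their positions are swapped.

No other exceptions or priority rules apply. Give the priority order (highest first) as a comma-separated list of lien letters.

Effective dates: B relates back to the deed date Jun 9, 2024.
F, as a real-property tax lien, has superpriority and ranks first.
Remaining liens by effective date: C (Feb 29, 2024), D (Jun 1, 2024), B (Jun 9, 2024), A (Jun 25, 2024), E (Jul 12, 2024).
The subordination applies — D was senior to B — so D and B swap.

F, C, B, D, A, E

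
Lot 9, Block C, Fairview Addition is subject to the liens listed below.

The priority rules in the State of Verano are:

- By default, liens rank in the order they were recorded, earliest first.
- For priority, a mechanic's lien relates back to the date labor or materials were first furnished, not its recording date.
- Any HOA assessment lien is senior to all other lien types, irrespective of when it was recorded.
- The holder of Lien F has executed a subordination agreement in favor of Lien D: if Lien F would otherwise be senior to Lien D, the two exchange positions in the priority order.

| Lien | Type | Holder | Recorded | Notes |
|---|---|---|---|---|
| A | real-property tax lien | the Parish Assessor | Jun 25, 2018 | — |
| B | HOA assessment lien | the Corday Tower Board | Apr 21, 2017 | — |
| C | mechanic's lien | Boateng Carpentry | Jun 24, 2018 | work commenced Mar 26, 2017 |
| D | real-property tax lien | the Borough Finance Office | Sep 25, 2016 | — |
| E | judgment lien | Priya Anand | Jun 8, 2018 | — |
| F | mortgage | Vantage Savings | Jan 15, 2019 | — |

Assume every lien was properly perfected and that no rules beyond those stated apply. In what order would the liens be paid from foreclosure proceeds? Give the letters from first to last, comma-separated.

Effective dates: C's effective date is Mar 26, 2017, when work began.
B, as an HOA assessment lien, has superpriority and ranks first.
Ordering the rest by effective date: D (Sep 25, 2016), C (Mar 26, 2017), E (Jun 8, 2018), A (Jun 25, 2018), F (Jan 15, 2019).
F already ranks below D; the subordination has no effect.

B, D, C, E, A, F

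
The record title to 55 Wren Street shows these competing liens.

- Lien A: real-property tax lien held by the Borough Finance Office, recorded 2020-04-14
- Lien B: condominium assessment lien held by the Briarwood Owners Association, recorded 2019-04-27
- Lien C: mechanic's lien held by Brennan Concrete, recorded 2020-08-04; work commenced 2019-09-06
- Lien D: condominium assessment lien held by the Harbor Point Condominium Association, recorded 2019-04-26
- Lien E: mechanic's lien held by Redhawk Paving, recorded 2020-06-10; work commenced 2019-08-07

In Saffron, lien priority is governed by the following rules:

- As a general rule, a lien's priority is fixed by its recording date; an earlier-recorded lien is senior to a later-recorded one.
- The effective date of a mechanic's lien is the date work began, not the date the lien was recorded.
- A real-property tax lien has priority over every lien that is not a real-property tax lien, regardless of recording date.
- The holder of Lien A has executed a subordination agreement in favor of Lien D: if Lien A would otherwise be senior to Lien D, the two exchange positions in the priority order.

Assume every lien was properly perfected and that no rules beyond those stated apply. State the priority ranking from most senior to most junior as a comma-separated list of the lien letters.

Effective dates: C's effective date is 2019-09-06, when work began; E relates back to 2019-08-07 (work commenced).
A is a real-property tax lien and takes priority over every other lien.
Remaining liens by effective date: D (2019-04-26), B (2019-04-27), E (2019-08-07), C (2019-09-06).
The subordination applies — A was senior to D — so A and D swap.

D, A, B, E, C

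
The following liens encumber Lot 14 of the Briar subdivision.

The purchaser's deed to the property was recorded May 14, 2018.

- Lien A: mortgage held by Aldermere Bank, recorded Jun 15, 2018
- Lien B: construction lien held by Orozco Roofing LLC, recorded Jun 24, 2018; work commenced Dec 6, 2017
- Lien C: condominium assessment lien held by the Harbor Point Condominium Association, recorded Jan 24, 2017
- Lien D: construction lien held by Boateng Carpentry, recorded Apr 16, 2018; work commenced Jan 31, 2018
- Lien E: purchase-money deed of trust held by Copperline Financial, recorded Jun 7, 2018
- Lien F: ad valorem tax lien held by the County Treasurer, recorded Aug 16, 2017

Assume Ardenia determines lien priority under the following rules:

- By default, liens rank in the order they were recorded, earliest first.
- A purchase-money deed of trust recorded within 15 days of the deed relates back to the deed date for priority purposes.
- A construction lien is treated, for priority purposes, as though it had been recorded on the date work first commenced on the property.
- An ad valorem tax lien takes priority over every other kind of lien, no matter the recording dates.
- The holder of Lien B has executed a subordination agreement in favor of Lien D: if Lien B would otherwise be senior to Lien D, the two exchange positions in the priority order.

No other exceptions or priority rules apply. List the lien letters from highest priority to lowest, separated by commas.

First, effective dates: B relates back to Dec 6, 2017 (work commenced); D relates back to Jan 31, 2018 (work commenced); E was recorded 24 days after the deed — beyond 15 days — so no relation-back applies.
F is an ad valorem tax lien and takes priority over every other lien.
Ordering the rest by effective date: C (Jan 24, 2017), B (Dec 6, 2017), D (Jan 31, 2018), E (Jun 7, 2018), A (Jun 15, 2018).
Because B would otherwise rank above D, the subordination swaps them.

F, C, D, B, E, A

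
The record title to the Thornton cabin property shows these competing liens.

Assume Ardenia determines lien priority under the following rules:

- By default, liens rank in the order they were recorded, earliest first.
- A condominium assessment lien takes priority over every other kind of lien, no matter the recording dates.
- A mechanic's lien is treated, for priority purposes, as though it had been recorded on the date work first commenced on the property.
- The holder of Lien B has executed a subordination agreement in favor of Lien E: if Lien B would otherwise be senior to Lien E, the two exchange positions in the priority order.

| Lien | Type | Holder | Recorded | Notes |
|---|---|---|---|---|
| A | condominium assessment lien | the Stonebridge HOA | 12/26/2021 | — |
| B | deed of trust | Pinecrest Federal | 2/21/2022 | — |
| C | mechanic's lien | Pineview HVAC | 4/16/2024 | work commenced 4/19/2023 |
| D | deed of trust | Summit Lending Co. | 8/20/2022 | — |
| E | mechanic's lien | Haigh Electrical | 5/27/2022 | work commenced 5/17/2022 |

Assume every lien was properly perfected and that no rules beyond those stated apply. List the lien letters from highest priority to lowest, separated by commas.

A, E, B, D, C

Effective dates: C is treated as recorded 4/19/2023, the work-commencement date; E relates back to 5/17/2022 (work commenced).
A is a condominium assessment lien and takes priority over every other lien.
Among the remaining liens, by effective date: B (2/21/2022), E (5/17/2022), D (8/20/2022), C (4/19/2023).
B is senior to E before the subordination, so the two trade places.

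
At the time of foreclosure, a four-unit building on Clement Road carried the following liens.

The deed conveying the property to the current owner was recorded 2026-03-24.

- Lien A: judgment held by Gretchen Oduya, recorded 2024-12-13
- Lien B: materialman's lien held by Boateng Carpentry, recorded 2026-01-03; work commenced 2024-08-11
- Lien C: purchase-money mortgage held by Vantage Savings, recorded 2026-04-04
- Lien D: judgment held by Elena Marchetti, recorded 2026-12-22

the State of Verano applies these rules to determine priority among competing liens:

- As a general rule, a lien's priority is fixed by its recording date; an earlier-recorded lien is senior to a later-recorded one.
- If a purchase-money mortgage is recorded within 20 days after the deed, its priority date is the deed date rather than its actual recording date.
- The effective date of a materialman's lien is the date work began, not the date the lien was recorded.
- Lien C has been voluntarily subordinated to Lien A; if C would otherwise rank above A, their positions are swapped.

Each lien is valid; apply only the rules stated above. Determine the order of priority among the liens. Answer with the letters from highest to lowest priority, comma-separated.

Effective dates after the stated exceptions: B's effective date is 2024-08-11, when work began; C relates back to the deed date 2026-03-24.
Sorted by effective date: B (2024-08-11), A (2024-12-13), C (2026-03-24), D (2026-12-22).
C already ranks below A; the subordination has no effect.

B, A, C, D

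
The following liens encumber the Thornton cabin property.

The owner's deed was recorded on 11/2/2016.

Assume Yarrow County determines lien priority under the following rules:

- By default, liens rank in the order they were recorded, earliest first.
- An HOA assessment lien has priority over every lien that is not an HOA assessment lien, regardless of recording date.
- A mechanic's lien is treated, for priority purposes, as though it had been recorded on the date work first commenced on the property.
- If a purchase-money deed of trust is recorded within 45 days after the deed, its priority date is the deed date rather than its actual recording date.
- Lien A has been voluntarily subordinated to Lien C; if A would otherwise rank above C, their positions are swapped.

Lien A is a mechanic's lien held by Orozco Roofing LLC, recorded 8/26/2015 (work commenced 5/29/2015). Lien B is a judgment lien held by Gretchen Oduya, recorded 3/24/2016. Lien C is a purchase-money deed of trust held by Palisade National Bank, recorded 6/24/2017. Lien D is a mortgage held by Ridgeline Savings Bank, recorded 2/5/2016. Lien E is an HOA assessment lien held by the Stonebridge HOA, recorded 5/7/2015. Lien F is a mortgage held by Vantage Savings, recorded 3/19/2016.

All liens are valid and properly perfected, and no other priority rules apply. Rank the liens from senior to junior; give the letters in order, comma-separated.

Adjusting effective dates: A relates back to 5/29/2015 (work commenced); C missed the 45-day window (234 days after the deed), so its recording date stands.
E is an HOA assessment lien and takes priority over every other lien.
Among the remaining liens, by effective date: A (5/29/2015), D (2/5/2016), F (3/19/2016), B (3/24/2016), C (6/24/2017).
A would otherwise be senior to C, so under the subordination agreement A and C exchange positions.

E, C, D, F, B, A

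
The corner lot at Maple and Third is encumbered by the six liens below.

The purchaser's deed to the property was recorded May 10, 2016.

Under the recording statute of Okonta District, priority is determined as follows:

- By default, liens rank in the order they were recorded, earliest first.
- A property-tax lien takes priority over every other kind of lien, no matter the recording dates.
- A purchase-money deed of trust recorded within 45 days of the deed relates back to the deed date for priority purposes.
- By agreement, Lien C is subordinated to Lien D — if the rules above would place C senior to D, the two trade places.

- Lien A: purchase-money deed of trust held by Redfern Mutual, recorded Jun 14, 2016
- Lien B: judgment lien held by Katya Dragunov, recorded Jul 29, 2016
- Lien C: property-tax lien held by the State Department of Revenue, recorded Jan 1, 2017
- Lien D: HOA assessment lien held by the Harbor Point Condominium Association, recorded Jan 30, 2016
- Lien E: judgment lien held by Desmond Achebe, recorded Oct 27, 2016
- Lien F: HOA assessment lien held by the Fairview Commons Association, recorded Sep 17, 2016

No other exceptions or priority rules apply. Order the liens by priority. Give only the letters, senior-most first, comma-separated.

D, C, A, B, F, E

Effective dates: A was recorded within the 45-day window, so its effective date is the deed date May 10, 2016.
C, as a property-tax lien, has superpriority and ranks first.
The other liens, earliest effective date first: D (Jan 30, 2016), A (May 10, 2016), B (Jul 29, 2016), F (Sep 17, 2016), E (Oct 27, 2016).
The subordination applies — C was senior to D — so C and D swap.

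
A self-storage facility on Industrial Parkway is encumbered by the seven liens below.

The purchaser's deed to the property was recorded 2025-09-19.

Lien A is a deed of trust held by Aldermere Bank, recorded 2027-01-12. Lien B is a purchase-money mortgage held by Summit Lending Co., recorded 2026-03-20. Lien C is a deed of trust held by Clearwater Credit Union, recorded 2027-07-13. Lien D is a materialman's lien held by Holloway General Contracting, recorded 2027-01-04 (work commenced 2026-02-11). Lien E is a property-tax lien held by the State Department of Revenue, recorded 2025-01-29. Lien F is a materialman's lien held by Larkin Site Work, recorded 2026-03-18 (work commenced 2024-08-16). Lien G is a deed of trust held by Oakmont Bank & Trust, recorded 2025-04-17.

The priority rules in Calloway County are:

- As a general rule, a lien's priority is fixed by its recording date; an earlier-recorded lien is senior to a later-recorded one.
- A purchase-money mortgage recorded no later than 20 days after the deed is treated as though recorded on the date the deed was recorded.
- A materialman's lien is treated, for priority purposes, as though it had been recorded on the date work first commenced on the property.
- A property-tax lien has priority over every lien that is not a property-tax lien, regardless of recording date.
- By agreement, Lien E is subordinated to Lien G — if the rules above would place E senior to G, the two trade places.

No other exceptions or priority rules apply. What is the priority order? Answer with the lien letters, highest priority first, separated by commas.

Adjusting effective dates: B missed the 20-day window (182 days after the deed), so its recording date stands; D relates back to 2026-02-11 (work commenced); F is treated as recorded 2024-08-16, the work-commencement date.
E, as a property-tax lien, has superpriority and ranks first.
Ordering the rest by effective date: F (2024-08-16), G (2025-04-17), D (2026-02-11), B (2026-03-20), A (2027-01-12), C (2027-07-13).
Because E would otherwise rank above G, the subordination swaps them.

G, F, E, D, B, A, C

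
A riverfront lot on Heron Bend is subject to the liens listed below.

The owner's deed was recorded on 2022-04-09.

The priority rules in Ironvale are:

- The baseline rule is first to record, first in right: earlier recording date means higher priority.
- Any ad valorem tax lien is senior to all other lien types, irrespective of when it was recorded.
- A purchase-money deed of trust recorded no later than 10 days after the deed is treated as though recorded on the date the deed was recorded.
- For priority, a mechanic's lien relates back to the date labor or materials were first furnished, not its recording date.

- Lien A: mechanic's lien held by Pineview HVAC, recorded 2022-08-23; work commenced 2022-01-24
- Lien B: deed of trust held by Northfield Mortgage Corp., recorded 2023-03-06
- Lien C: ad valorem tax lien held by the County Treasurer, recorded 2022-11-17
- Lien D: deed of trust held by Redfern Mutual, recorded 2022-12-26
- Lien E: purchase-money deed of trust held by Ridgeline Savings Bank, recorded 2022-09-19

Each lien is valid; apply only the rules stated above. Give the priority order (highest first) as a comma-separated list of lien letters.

Adjusting effective dates: A is treated as recorded 2022-01-24, the work-commencement date; E was recorded 163 days after the deed, outside the 10-day window, so it keeps its recording date.
C is an ad valorem tax lien, so it outranks all other liens regardless of date.
Remaining liens by effective date: A (2022-01-24), E (2022-09-19), D (2022-12-26), B (2023-03-06).

C, A, E, D, B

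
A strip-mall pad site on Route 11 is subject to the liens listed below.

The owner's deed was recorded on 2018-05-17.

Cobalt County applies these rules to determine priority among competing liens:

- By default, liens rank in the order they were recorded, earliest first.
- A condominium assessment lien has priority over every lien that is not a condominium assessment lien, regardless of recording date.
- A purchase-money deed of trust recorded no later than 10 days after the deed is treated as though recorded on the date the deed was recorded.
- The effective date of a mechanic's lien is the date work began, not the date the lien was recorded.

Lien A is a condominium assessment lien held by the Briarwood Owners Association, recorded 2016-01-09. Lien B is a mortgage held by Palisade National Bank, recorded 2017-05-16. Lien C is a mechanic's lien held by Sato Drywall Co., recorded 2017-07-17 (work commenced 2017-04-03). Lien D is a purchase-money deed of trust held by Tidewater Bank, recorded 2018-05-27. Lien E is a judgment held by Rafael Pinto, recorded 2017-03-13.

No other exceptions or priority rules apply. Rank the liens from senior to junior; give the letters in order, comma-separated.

Effective dates: C is treated as recorded 2017-04-03, the work-commencement date; D's effective date is the deed date, 2018-05-17.
As a condominium assessment lien, A is senior to every other lien.
Among the remaining liens, by effective date: E (2017-03-13), C (2017-04-03), B (2017-05-16), D (2018-05-17).

A, E, C, B, D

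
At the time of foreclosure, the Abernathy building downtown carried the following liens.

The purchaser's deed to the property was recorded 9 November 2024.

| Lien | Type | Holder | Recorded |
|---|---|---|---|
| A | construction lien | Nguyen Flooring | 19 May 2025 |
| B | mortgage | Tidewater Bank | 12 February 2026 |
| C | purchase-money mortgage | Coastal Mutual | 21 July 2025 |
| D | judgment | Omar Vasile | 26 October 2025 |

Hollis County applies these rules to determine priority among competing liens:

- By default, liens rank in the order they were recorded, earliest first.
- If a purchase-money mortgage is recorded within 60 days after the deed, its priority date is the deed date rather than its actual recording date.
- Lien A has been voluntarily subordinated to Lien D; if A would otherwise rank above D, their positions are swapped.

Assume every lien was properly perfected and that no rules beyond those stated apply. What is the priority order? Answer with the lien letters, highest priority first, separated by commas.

D, C, A, B

Adjusting effective dates: C was recorded 254 days after the deed — beyond 60 days — so no relation-back applies.
By effective date, earliest first: A (19 May 2025), C (21 July 2025), D (26 October 2025), B (12 February 2026).
A is senior to D before the subordination, so the two trade places.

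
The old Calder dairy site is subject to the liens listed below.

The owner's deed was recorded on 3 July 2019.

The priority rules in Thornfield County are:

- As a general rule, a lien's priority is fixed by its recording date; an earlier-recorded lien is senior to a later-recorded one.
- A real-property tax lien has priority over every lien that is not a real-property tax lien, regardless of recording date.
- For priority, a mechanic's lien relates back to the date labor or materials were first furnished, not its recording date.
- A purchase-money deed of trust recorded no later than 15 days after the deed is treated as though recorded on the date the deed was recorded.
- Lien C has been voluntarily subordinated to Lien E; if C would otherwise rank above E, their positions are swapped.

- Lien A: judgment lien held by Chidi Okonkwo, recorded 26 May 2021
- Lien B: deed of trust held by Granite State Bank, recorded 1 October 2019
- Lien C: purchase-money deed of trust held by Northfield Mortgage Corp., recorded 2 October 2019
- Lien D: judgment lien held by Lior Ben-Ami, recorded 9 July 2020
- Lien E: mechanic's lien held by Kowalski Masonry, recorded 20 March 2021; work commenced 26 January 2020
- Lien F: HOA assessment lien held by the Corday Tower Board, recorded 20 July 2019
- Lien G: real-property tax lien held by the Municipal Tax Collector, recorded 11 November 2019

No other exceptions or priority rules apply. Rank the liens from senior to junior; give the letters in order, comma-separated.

Effective dates: C was recorded 91 days after the deed, outside the 15-day window, so it keeps its recording date; E's effective date is 26 January 2020, when work began.
As a real-property tax lien, G is senior to every other lien.
Ordering the rest by effective date: F (20 July 2019), B (1 October 2019), C (2 October 2019), E (26 January 2020), D (9 July 2020), A (26 May 2021).
The subordination applies — C was senior to E — so C and E swap.

G, F, B, E, C, D, A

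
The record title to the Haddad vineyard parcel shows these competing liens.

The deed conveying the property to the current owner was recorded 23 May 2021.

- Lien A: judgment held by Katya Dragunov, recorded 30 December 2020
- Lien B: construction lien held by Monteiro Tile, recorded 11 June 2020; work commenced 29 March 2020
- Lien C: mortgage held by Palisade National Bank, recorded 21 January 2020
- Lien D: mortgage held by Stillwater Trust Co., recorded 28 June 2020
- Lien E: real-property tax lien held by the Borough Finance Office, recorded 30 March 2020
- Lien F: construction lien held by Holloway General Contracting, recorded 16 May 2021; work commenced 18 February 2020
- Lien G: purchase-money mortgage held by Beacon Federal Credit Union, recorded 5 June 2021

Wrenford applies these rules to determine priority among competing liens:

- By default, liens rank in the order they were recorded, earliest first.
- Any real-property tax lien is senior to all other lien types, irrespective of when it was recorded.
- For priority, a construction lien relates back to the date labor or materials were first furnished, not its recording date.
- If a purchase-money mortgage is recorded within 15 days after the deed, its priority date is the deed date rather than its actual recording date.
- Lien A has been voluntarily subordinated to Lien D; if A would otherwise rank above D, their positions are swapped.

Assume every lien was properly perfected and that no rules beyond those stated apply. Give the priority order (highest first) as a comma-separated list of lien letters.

E, C, F, B, D, A, G

First, effective dates: B relates back to 29 March 2020 (work commenced); F's effective date is 18 February 2020, when work began; G was recorded within the 15-day window, so its effective date is the deed date 23 May 2021.
E, as a real-property tax lien, has superpriority and ranks first.
The other liens, earliest effective date first: C (21 January 2020), F (18 February 2020), B (29 March 2020), D (28 June 2020), A (30 December 2020), G (23 May 2021).
A already ranks below D; the subordination has no effect.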